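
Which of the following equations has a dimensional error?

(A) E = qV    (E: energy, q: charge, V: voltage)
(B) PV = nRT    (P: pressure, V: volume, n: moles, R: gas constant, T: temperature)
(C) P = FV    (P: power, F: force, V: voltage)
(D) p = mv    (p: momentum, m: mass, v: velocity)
(C) P = FV

The equation (C) P = FV is dimensionally incorrect.

LHS (P): [L^2 M T^-3]
RHS (FV): [I^-1 L^3 M^2 T^-5] ✗

The dimensions do not match. The other three equations balance.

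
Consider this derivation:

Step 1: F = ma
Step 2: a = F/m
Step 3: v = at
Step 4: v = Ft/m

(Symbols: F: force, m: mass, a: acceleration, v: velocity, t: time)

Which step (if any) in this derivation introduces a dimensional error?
No step introduces an error — all steps are dimensionally consistent.

Step 1: F = ma → LHS [L M T^-2], RHS [L M T^-2] ✓
Step 2: a = F/m → LHS [L T^-2], RHS [L T^-2] ✓
Step 3: v = at → LHS [L T^-1], RHS [L T^-1] ✓
Step 4: v = Ft/m → LHS [L T^-1], RHS [L T^-1] ✓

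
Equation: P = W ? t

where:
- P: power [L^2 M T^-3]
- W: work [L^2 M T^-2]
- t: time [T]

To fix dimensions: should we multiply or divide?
division (÷): P = W ÷ t

P [L^2 M T^-3]; W [L^2 M T^-2]; t [T].
W × t → [L^2 M T^-1] ✗
W ÷ t → [L^2 M T^-3] ✓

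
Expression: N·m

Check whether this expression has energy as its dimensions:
Yes

The expression N·m has dimensions [L^2 M T^-2], which is exactly energy [L^2 M T^-2].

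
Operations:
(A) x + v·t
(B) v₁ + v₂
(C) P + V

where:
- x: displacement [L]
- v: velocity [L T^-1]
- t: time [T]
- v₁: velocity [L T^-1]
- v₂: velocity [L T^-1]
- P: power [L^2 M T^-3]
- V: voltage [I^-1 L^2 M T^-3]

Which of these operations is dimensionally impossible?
(C) P + V

(A) x + v·t: x [L] and v·t [L] — same dimensions ✓
(B) v₁ + v₂: v₁ [L T^-1] and v₂ [L T^-1] — same dimensions ✓
(C) P + V: P [L^2 M T^-3] and V [I^-1 L^2 M T^-3] — different dimensions cannot be added/subtracted ✗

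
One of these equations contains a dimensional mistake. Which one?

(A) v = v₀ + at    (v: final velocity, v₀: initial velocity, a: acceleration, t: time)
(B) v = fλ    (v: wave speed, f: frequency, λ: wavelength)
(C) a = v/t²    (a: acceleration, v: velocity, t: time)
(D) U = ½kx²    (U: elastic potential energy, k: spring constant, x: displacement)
(C) a = v/t²

The equation (C) a = v/t² is dimensionally incorrect.

LHS (a): [L T^-2]
RHS (v/t²): [L T^-3] ✗

The dimensions do not match. The other three equations balance.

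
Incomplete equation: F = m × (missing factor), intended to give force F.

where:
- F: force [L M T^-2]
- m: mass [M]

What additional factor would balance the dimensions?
a (acceleration), dimensions [L T^-2]

F has dimensions [L M T^-2] and m has dimensions [M].
The missing factor must have dimensions [L M T^-2] / [M] = [L T^-2], i.e. acceleration (a).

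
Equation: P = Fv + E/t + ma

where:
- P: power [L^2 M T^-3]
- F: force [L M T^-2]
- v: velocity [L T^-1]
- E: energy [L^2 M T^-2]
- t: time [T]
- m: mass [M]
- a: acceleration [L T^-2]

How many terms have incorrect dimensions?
1

LHS P: [L^2 M T^-3]
- Fv: [L^2 M T^-3] ✓
- E/t: [L^2 M T^-3] ✓
- ma: [L M T^-2] ✗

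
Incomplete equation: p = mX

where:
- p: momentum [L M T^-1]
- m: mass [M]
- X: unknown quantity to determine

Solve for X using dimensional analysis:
X = v (velocity), dimensions [L T^-1]

p has dimensions [L M T^-1]; the rest of the RHS (m) has dimensions [M].
So X must have dimensions [L T^-1] — X = v (velocity).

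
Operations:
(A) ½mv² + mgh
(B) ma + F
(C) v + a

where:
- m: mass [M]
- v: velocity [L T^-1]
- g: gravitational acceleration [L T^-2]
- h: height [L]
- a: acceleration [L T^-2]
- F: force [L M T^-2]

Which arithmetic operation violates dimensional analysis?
(C) v + a

(A) ½mv² + mgh: ½mv² [L^2 M T^-2] and mgh [L^2 M T^-2] — same dimensions ✓
(B) ma + F: ma [L M T^-2] and F [L M T^-2] — same dimensions ✓
(C) v + a: v [L T^-1] and a [L T^-2] — different dimensions cannot be added/subtracted ✗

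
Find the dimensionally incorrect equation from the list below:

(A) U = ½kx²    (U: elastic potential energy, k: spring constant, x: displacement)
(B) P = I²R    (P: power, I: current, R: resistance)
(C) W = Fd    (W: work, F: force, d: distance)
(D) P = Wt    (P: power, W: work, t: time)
(D) P = Wt

The equation (D) P = Wt is dimensionally incorrect.

LHS (P): [L^2 M T^-3]
RHS (Wt): [L^2 M T^-1] ✗

The dimensions do not match. The other three equations balance.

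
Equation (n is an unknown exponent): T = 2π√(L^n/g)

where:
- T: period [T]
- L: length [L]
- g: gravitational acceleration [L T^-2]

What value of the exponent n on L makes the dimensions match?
n = 1

T has dimensions [T]; L has dimensions [L].
With n = 1: 2π√(L^1/g) has dimensions [T], matching the LHS ✓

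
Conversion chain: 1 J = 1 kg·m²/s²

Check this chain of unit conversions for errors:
The chain is correct (no errors).

Correct: Joule is defined as kg·m²/s²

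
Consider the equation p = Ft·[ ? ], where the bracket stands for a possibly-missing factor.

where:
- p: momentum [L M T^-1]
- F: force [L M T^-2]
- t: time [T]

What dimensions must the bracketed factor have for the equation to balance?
Nothing is missing — the bracketed factor must be dimensionless.

p has dimensions [L M T^-1] and Ft already has dimensions [L M T^-1], so p = Ft is dimensionally complete.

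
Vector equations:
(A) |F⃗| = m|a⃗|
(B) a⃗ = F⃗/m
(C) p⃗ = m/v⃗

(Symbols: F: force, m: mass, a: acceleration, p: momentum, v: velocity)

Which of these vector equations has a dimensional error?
(C) p⃗ = m/v⃗

(A) |F⃗| = m|a⃗|: LHS [L M T^-2], RHS [L M T^-2] ✓ — magnitudes of vectors are scalars
(B) a⃗ = F⃗/m: LHS [L T^-2], RHS [L T^-2] ✓ — force (vector) divided by mass (scalar)
(C) p⃗ = m/v⃗: LHS [L M T^-1], RHS [L^-1 M T] ✗ — momentum is mass times velocity; should be mv⃗ (and division by a vector is undefined)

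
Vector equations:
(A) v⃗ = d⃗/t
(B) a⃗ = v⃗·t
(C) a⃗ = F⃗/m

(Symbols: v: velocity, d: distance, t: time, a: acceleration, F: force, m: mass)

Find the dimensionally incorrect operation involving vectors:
(B) a⃗ = v⃗·t

(A) v⃗ = d⃗/t: LHS [L T^-1], RHS [L T^-1] ✓ — displacement (vector) divided by time (scalar)
(B) a⃗ = v⃗·t: LHS [L T^-2], RHS [L] ✗ — acceleration is velocity per time; should be v⃗/t
(C) a⃗ = F⃗/m: LHS [L T^-2], RHS [L T^-2] ✓ — force (vector) divided by mass (scalar)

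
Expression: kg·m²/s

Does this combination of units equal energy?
No

The expression kg·m²/s has dimensions [L^2 M T^-1], but energy has dimensions [L^2 M T^-2].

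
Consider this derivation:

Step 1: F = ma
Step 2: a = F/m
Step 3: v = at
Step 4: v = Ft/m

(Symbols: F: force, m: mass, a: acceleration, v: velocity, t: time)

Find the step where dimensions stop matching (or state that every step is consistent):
No step introduces an error — all steps are dimensionally consistent.

Step 1: F = ma → LHS [L M T^-2], RHS [L M T^-2] ✓
Step 2: a = F/m → LHS [L T^-2], RHS [L T^-2] ✓
Step 3: v = at → LHS [L T^-1], RHS [L T^-1] ✓
Step 4: v = Ft/m → LHS [L T^-1], RHS [L T^-1] ✓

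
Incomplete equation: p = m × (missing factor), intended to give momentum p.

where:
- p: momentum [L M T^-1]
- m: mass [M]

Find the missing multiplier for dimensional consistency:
v (velocity), dimensions [L T^-1]

p has dimensions [L M T^-1] and m has dimensions [M].
The missing factor must have dimensions [L M T^-1] / [M] = [L T^-1], i.e. velocity (v).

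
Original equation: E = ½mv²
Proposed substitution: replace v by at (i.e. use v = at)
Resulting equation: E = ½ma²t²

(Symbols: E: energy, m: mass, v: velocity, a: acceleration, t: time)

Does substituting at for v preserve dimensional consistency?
Yes

[v] = [L T^-1] and [at] = [L T^-1]. These match, so the substitution replaces a quantity by one of the same dimensions and the result E = ½ma²t² has LHS [L^2 M T^-2] vs RHS [L^2 M T^-2] — still consistent.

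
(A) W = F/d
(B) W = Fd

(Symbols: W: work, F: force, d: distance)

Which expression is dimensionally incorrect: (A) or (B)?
(A)

(A) W = F/d: LHS [L^2 M T^-2], RHS [M T^-2] ✗
(B) W = Fd: LHS [L^2 M T^-2], RHS [L^2 M T^-2] ✓

Expression (A) W = F/d is dimensionally incorrect.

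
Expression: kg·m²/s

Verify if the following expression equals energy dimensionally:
No

The expression kg·m²/s has dimensions [L^2 M T^-1], but energy has dimensions [L^2 M T^-2].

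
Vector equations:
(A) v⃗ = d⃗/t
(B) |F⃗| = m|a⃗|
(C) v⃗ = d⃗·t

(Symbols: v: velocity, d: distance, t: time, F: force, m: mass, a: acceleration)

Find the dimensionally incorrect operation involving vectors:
(C) v⃗ = d⃗·t

(A) v⃗ = d⃗/t: LHS [L T^-1], RHS [L T^-1] ✓ — displacement (vector) divided by time (scalar)
(B) |F⃗| = m|a⃗|: LHS [L M T^-2], RHS [L M T^-2] ✓ — magnitudes of vectors are scalars
(C) v⃗ = d⃗·t: LHS [L T^-1], RHS [L T] ✗ — velocity is displacement per time; should be d⃗/t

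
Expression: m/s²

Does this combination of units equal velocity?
No

The expression m/s² has dimensions [L T^-2], but velocity has dimensions [L T^-1].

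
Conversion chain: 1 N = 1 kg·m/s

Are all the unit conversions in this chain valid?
The chain is incorrect (it contains an error).

Incorrect: Newton is kg·m/s², not kg·m/s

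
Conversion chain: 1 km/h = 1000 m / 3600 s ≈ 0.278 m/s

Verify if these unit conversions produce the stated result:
The chain is correct (no errors).

Correct: 1 km = 1000 m, 1 h = 3600 s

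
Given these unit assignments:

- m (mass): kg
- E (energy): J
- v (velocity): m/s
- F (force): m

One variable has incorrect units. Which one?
F

The variable F (force) should have units N, not m.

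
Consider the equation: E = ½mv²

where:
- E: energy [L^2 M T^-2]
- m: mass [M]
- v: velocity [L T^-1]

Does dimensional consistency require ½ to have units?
No

E has dimensions [L^2 M T^-2] and mv² already has dimensions [L^2 M T^-2], so the equation balances without ½ contributing any dimensions. ½ is a pure (dimensionless) number; changing or removing it would not affect dimensional consistency.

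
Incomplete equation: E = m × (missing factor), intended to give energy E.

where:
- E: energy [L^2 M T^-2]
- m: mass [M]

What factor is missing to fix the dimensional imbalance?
v² (velocity squared), dimensions [L^2 T^-2]

E has dimensions [L^2 M T^-2] and m has dimensions [M].
The missing factor must have dimensions [L^2 M T^-2] / [M] = [L^2 T^-2], i.e. velocity squared (v²).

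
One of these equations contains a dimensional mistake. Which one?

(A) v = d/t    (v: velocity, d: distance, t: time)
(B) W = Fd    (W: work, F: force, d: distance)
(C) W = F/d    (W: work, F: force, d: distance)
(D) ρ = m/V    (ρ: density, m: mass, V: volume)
(C) W = F/d

The equation (C) W = F/d is dimensionally incorrect.

LHS (W): [L^2 M T^-2]
RHS (F/d): [M T^-2] ✗

The dimensions do not match. The other three equations balance.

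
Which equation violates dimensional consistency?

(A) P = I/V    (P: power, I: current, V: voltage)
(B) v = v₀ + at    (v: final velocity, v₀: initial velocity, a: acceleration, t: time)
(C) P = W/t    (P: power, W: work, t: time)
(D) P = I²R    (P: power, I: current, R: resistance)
(A) P = I/V

The equation (A) P = I/V is dimensionally incorrect.

LHS (P): [L^2 M T^-3]
RHS (I/V): [I^2 L^-2 M^-1 T^3] ✗

The dimensions do not match. The other three equations balance.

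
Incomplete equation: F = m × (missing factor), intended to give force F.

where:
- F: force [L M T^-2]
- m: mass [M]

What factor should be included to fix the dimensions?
a (acceleration), dimensions [L T^-2]

F has dimensions [L M T^-2] and m has dimensions [M].
The missing factor must have dimensions [L M T^-2] / [M] = [L T^-2], i.e. acceleration (a).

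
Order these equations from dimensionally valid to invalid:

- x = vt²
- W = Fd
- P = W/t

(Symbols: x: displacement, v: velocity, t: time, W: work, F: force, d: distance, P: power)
Dimensionally correct: W = Fd, P = W/t
Dimensionally incorrect: x = vt²
Ordered (correct first, then incorrect): W = Fd, P = W/t, x = vt²

- x = vt²: LHS [L], RHS [L T] → incorrect ✗
- W = Fd: LHS [L^2 M T^-2], RHS [L^2 M T^-2] → correct ✓
- P = W/t: LHS [L^2 M T^-3], RHS [L^2 M T^-3] → correct ✓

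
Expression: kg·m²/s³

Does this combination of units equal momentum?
No

The expression kg·m²/s³ has dimensions [L^2 M T^-3], but momentum has dimensions [L M T^-1].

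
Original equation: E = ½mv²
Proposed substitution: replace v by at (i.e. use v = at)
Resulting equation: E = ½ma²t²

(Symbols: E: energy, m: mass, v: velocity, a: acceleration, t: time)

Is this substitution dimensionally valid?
Yes

[v] = [L T^-1] and [at] = [L T^-1]. These match, so the substitution replaces a quantity by one of the same dimensions and the result E = ½ma²t² has LHS [L^2 M T^-2] vs RHS [L^2 M T^-2] — still consistent.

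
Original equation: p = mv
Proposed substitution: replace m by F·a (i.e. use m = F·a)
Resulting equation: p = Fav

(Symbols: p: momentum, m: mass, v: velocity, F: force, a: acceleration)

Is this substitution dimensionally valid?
No

[m] = [M] and [F·a] = [L^2 M T^-4]. These differ, so the substitution replaces a quantity by one of different dimensions and the result p = Fav has LHS [L M T^-1] vs RHS [L^3 M T^-5] — inconsistent.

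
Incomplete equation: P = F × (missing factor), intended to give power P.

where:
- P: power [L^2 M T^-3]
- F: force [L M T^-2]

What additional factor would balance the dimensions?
v (velocity), dimensions [L T^-1]

P has dimensions [L^2 M T^-3] and F has dimensions [L M T^-2].
The missing factor must have dimensions [L^2 M T^-3] / [L M T^-2] = [L T^-1], i.e. velocity (v).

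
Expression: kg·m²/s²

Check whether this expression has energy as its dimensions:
Yes

The expression kg·m²/s² has dimensions [L^2 M T^-2], which is exactly energy [L^2 M T^-2].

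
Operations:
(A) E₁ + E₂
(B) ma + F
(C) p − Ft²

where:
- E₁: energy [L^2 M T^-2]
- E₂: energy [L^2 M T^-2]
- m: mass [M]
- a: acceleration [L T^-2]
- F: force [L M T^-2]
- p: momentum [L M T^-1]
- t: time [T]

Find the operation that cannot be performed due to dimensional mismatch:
(C) p − Ft²

(A) E₁ + E₂: E₁ [L^2 M T^-2] and E₂ [L^2 M T^-2] — same dimensions ✓
(B) ma + F: ma [L M T^-2] and F [L M T^-2] — same dimensions ✓
(C) p − Ft²: p [L M T^-1] and Ft² [L M] — different dimensions cannot be added/subtracted ✗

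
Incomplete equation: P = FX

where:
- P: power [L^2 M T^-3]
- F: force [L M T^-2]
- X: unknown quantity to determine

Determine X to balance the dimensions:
X = v (velocity), dimensions [L T^-1]

P has dimensions [L^2 M T^-3]; the rest of the RHS (F) has dimensions [L M T^-2].
So X must have dimensions [L T^-1] — X = v (velocity).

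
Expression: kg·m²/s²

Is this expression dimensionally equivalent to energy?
Yes

The expression kg·m²/s² has dimensions [L^2 M T^-2], which is exactly energy [L^2 M T^-2].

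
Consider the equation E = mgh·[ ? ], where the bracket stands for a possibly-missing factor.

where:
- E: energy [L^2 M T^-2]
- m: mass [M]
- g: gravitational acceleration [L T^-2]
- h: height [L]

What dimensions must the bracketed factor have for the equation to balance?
Nothing is missing — the bracketed factor must be dimensionless.

E has dimensions [L^2 M T^-2] and mgh already has dimensions [L^2 M T^-2], so E = mgh is dimensionally complete.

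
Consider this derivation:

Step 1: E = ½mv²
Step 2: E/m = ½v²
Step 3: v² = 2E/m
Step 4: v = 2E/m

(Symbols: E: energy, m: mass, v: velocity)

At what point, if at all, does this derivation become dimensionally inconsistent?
Step 4

Step 1: E = ½mv² → LHS [L^2 M T^-2], RHS [L^2 M T^-2] ✓
Step 2: E/m = ½v² → LHS [L^2 T^-2], RHS [L^2 T^-2] ✓
Step 3: v² = 2E/m → LHS [L^2 T^-2], RHS [L^2 T^-2] ✓
Step 4: v = 2E/m → LHS [L T^-1], RHS [L^2 T^-2] ✗

The first dimensional inconsistency appears in step 4: v = 2E/m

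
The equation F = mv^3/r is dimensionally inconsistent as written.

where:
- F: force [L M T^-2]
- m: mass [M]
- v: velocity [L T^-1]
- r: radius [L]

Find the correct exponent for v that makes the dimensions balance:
The exponent of v should be 2: F = mv^2/r

The LHS F has dimensions [L M T^-2]; v has dimensions [L T^-1].
As written, the RHS mv^3/r (exponent 3 on v) has dimensions [L^2 M T^-3], which does not match.
With exponent 2, the RHS mv^2/r has dimensions [L M T^-2], matching the LHS.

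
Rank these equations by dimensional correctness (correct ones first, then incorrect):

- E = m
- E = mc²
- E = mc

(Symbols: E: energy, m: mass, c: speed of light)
Dimensionally correct: E = mc²
Dimensionally incorrect: E = m, E = mc
Ordered (correct first, then incorrect): E = mc², E = m, E = mc

- E = m: LHS [L^2 M T^-2], RHS [M] → incorrect ✗
- E = mc²: LHS [L^2 M T^-2], RHS [L^2 M T^-2] → correct ✓
- E = mc: LHS [L^2 M T^-2], RHS [L M T^-1] → incorrect ✗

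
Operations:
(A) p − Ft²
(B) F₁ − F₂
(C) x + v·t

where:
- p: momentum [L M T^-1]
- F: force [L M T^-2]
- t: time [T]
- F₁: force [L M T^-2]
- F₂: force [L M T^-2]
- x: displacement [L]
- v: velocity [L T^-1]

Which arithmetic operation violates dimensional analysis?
(A) p − Ft²

(A) p − Ft²: p [L M T^-1] and Ft² [L M] — different dimensions cannot be added/subtracted ✗
(B) F₁ − F₂: F₁ [L M T^-2] and F₂ [L M T^-2] — same dimensions ✓
(C) x + v·t: x [L] and v·t [L] — same dimensions ✓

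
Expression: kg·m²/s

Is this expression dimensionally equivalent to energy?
No

The expression kg·m²/s has dimensions [L^2 M T^-1], but energy has dimensions [L^2 M T^-2].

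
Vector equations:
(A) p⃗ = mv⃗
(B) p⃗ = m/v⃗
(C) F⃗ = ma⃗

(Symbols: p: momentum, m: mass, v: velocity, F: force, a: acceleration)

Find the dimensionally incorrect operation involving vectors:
(B) p⃗ = m/v⃗

(A) p⃗ = mv⃗: LHS [L M T^-1], RHS [L M T^-1] ✓ — mass (scalar) times velocity (vector)
(B) p⃗ = m/v⃗: LHS [L M T^-1], RHS [L^-1 M T] ✗ — momentum is mass times velocity; should be mv⃗ (and division by a vector is undefined)
(C) F⃗ = ma⃗: LHS [L M T^-2], RHS [L M T^-2] ✓ — Force and acceleration are vectors, mass is a scalar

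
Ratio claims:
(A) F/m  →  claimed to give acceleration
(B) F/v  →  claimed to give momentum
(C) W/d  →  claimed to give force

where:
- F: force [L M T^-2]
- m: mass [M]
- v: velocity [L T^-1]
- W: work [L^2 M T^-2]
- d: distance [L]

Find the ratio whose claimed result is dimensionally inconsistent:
(B) F/v does not give momentum

(A) F/m: [L T^-2] = acceleration [L T^-2] ✓
(B) F/v: [M T^-1] ≠ momentum [L M T^-1] ✗
(C) W/d: [L M T^-2] = force [L M T^-2] ✓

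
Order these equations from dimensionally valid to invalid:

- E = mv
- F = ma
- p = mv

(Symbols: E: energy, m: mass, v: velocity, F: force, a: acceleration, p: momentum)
Dimensionally correct: F = ma, p = mv
Dimensionally incorrect: E = mv
Ordered (correct first, then incorrect): F = ma, p = mv, E = mv

- E = mv: LHS [L^2 M T^-2], RHS [L M T^-1] → incorrect ✗
- F = ma: LHS [L M T^-2], RHS [L M T^-2] → correct ✓
- p = mv: LHS [L M T^-1], RHS [L M T^-1] → correct ✓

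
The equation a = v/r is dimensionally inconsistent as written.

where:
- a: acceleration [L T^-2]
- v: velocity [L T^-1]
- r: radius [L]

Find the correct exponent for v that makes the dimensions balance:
The exponent of v should be 2: a = v^2/r

The LHS a has dimensions [L T^-2]; v has dimensions [L T^-1].
As written, the RHS v/r (exponent 1 on v) has dimensions [T^-1], which does not match.
With exponent 2, the RHS v^2/r has dimensions [L T^-2], matching the LHS.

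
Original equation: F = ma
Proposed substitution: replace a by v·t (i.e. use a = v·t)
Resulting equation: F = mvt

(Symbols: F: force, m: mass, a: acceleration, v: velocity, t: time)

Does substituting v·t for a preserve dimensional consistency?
No

[a] = [L T^-2] and [v·t] = [L]. These differ, so the substitution replaces a quantity by one of different dimensions and the result F = mvt has LHS [L M T^-2] vs RHS [L M] — inconsistent.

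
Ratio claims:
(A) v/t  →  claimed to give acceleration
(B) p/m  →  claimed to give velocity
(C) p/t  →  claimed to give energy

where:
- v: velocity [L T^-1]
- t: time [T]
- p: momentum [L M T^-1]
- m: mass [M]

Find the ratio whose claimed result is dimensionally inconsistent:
(C) p/t does not give energy

(A) v/t: [L T^-2] = acceleration [L T^-2] ✓
(B) p/m: [L T^-1] = velocity [L T^-1] ✓
(C) p/t: [L M T^-2] ≠ energy [L^2 M T^-2] ✗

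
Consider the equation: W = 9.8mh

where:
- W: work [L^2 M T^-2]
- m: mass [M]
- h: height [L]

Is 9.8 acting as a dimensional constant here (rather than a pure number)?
Yes

W has dimensions [L^2 M T^-2], while mh alone has dimensions [L M]. For the equation to balance, the factor 9.8 must carry dimensions [L T^-2] — it is a dimensional constant (a numerical value of a physical quantity with its units suppressed), not a pure number.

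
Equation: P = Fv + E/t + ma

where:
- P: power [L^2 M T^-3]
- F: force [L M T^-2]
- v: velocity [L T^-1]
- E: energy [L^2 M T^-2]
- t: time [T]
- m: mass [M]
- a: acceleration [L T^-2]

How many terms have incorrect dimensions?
1

LHS P: [L^2 M T^-3]
- Fv: [L^2 M T^-3] ✓
- E/t: [L^2 M T^-3] ✓
- ma: [L M T^-2] ✗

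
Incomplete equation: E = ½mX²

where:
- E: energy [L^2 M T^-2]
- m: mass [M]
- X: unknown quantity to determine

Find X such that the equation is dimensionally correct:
X = v (velocity), dimensions [L T^-1]

E has dimensions [L^2 M T^-2]; the rest of the RHS (½m) has dimensions [M].
So X² must have dimensions [L^2 T^-2], i.e. X has dimensions [L T^-1] — X = v (velocity).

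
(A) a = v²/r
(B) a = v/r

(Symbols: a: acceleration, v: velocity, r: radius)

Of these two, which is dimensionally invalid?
(B)

(A) a = v²/r: LHS [L T^-2], RHS [L T^-2] ✓
(B) a = v/r: LHS [L T^-2], RHS [T^-1] ✗

Expression (B) a = v/r is dimensionally incorrect.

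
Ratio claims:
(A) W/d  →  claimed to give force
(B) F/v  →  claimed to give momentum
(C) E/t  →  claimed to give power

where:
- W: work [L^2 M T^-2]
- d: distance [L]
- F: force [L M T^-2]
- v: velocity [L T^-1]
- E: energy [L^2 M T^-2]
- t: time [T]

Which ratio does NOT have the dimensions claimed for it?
(B) F/v does not give momentum

(A) W/d: [L M T^-2] = force [L M T^-2] ✓
(B) F/v: [M T^-1] ≠ momentum [L M T^-1] ✗
(C) E/t: [L^2 M T^-3] = power [L^2 M T^-3] ✓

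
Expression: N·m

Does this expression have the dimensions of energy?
Yes

The expression N·m has dimensions [L^2 M T^-2], which is exactly energy [L^2 M T^-2].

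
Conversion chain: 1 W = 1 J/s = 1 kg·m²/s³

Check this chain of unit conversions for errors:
The chain is correct (no errors).

Correct: Watt is Joule per second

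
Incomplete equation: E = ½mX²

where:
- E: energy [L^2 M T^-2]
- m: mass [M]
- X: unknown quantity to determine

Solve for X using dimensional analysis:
X = v (velocity), dimensions [L T^-1]

E has dimensions [L^2 M T^-2]; the rest of the RHS (½m) has dimensions [M].
So X² must have dimensions [L^2 T^-2], i.e. X has dimensions [L T^-1] — X = v (velocity).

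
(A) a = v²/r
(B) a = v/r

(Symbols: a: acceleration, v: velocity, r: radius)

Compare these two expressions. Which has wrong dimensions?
(B)

(A) a = v²/r: LHS [L T^-2], RHS [L T^-2] ✓
(B) a = v/r: LHS [L T^-2], RHS [T^-1] ✗

Expression (B) a = v/r is dimensionally incorrect.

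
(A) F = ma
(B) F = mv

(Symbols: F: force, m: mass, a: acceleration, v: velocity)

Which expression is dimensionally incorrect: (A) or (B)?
(B)

(A) F = ma: LHS [L M T^-2], RHS [L M T^-2] ✓
(B) F = mv: LHS [L M T^-2], RHS [L M T^-1] ✗

Expression (B) F = mv is dimensionally incorrect.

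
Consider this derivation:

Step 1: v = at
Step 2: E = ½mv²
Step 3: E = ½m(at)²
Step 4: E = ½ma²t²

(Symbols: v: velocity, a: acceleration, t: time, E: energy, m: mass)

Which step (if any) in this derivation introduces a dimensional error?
No step introduces an error — all steps are dimensionally consistent.

Step 1: v = at → LHS [L T^-1], RHS [L T^-1] ✓
Step 2: E = ½mv² → LHS [L^2 M T^-2], RHS [L^2 M T^-2] ✓
Step 3: E = ½m(at)² → LHS [L^2 M T^-2], RHS [L^2 M T^-2] ✓
Step 4: E = ½ma²t² → LHS [L^2 M T^-2], RHS [L^2 M T^-2] ✓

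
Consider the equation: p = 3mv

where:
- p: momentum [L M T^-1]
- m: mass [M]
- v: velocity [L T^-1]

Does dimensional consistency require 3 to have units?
No

p has dimensions [L M T^-1] and mv already has dimensions [L M T^-1], so the equation balances without 3 contributing any dimensions. 3 is a pure (dimensionless) number; changing or removing it would not affect dimensional consistency.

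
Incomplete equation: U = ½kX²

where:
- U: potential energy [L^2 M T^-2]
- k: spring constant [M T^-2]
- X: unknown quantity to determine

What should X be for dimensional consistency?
X = x (displacement), dimensions [L]

U has dimensions [L^2 M T^-2]; the rest of the RHS (½k) has dimensions [M T^-2].
So X² must have dimensions [L^2], i.e. X has dimensions [L] — X = x (displacement).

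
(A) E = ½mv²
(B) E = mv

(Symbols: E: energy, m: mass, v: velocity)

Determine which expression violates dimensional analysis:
(B)

(A) E = ½mv²: LHS [L^2 M T^-2], RHS [L^2 M T^-2] ✓
(B) E = mv: LHS [L^2 M T^-2], RHS [L M T^-1] ✗

Expression (B) E = mv is dimensionally incorrect.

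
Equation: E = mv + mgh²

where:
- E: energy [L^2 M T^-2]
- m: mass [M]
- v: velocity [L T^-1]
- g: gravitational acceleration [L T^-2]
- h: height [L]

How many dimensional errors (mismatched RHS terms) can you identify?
2

LHS E: [L^2 M T^-2]
- mv: [L M T^-1] ✗
- mgh²: [L^3 M T^-2] ✗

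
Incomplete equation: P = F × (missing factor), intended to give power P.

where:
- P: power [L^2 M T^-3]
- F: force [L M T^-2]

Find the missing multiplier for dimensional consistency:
v (velocity), dimensions [L T^-1]

P has dimensions [L^2 M T^-3] and F has dimensions [L M T^-2].
The missing factor must have dimensions [L^2 M T^-3] / [L M T^-2] = [L T^-1], i.e. velocity (v).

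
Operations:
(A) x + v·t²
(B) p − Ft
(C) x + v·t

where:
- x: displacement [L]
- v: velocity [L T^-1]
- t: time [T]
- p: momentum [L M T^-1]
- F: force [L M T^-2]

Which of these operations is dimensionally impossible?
(A) x + v·t²

(A) x + v·t²: x [L] and v·t² [L T] — different dimensions cannot be added/subtracted ✗
(B) p − Ft: p [L M T^-1] and Ft [L M T^-1] — same dimensions ✓
(C) x + v·t: x [L] and v·t [L] — same dimensions ✓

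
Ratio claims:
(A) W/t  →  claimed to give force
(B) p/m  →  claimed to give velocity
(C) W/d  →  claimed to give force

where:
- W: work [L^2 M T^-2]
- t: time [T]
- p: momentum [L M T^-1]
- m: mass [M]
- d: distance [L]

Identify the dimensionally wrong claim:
(A) W/t does not give force

(A) W/t: [L^2 M T^-3] ≠ force [L M T^-2] ✗
(B) p/m: [L T^-1] = velocity [L T^-1] ✓
(C) W/d: [L M T^-2] = force [L M T^-2] ✓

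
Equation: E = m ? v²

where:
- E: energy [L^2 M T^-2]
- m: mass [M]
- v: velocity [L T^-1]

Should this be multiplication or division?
multiplication (×): E = m × v²

E [L^2 M T^-2]; m [M]; v² [L^2 T^-2].
m × v² → [L^2 M T^-2] ✓
m ÷ v² → [L^-2 M T^2] ✗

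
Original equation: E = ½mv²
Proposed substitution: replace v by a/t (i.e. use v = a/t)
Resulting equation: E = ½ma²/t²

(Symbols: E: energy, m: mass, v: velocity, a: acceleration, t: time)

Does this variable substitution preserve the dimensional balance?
No

[v] = [L T^-1] and [a/t] = [L T^-3]. These differ, so the substitution replaces a quantity by one of different dimensions and the result E = ½ma²/t² has LHS [L^2 M T^-2] vs RHS [L^2 M T^-6] — inconsistent.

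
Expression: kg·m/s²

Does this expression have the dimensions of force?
Yes

The expression kg·m/s² has dimensions [L M T^-2], which is exactly force [L M T^-2].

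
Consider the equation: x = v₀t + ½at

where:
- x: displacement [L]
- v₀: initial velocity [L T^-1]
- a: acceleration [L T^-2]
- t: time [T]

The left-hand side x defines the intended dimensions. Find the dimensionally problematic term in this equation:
The term ½at

Checking each RHS term against the LHS:
- v₀t: [L] — matches x [L] ✓
- ½at: [L T^-1] — does NOT match x [L] ✗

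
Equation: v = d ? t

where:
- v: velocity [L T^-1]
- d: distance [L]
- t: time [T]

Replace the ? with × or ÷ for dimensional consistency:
division (÷): v = d ÷ t

v [L T^-1]; d [L]; t [T].
d × t → [L T] ✗
d ÷ t → [L T^-1] ✓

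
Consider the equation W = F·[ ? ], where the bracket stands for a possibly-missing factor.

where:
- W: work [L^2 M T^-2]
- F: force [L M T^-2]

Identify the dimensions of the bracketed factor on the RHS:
[L] — length (e.g. a distance d)

W has dimensions [L^2 M T^-2]; F has dimensions [L M T^-2].
The bracketed factor must supply [L^2 M T^-2] / [L M T^-2] = [L].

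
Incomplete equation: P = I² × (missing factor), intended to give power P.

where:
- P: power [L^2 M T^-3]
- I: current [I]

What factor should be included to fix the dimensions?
R (resistance), dimensions [I^-2 L^2 M T^-3]

P has dimensions [L^2 M T^-3] and I² has dimensions [I^2].
The missing factor must have dimensions [L^2 M T^-3] / [I^2] = [I^-2 L^2 M T^-3], i.e. resistance (R).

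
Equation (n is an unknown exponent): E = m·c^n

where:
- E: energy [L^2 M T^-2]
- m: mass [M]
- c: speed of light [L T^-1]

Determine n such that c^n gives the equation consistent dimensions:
n = 2

E has dimensions [L^2 M T^-2]; c has dimensions [L T^-1].
The rest of the RHS has dimensions [M], so c^n must supply [L^2 T^-2].
With n = 2: m·c^2 has dimensions [L^2 M T^-2], matching the LHS ✓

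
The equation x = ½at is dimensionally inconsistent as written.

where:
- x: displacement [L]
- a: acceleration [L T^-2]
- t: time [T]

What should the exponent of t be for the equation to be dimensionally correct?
The exponent of t should be 2: x = ½at^2

The LHS x has dimensions [L]; t has dimensions [T].
As written, the RHS ½at (exponent 1 on t) has dimensions [L T^-1], which does not match.
With exponent 2, the RHS ½at^2 has dimensions [L], matching the LHS.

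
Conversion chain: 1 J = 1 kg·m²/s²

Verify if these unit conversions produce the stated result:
The chain is correct (no errors).

Correct: Joule is defined as kg·m²/s²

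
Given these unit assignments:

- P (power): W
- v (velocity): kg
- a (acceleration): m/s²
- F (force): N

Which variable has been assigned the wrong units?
v

The variable v (velocity) should have units m/s, not kg.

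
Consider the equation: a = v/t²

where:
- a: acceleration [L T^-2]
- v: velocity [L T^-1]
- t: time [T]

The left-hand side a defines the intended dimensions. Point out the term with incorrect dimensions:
The right-hand side term v/t²

a has dimensions [L T^-2], but v/t² has dimensions [L T^-3], so the term v/t² is dimensionally wrong for a.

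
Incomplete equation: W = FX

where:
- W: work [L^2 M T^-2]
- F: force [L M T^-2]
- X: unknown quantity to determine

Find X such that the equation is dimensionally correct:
X = d (distance), dimensions [L]

W has dimensions [L^2 M T^-2]; the rest of the RHS (F) has dimensions [L M T^-2].
So X must have dimensions [L] — X = d (distance).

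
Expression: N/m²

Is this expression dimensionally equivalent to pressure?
Yes

The expression N/m² has dimensions [L^-1 M T^-2], which is exactly pressure [L^-1 M T^-2].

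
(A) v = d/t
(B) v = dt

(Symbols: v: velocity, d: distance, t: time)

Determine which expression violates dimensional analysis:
(B)

(A) v = d/t: LHS [L T^-1], RHS [L T^-1] ✓
(B) v = dt: LHS [L T^-1], RHS [L T] ✗

Expression (B) v = dt is dimensionally incorrect.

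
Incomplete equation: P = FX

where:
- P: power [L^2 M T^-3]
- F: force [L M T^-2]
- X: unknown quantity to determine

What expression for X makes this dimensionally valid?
X = v (velocity), dimensions [L T^-1]

P has dimensions [L^2 M T^-3]; the rest of the RHS (F) has dimensions [L M T^-2].
So X must have dimensions [L T^-1] — X = v (velocity).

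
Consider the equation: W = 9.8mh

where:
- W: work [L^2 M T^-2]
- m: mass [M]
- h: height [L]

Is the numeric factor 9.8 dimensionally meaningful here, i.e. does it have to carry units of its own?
Yes

W has dimensions [L^2 M T^-2], while mh alone has dimensions [L M]. For the equation to balance, the factor 9.8 must carry dimensions [L T^-2] — it is a dimensional constant (a numerical value of a physical quantity with its units suppressed), not a pure number.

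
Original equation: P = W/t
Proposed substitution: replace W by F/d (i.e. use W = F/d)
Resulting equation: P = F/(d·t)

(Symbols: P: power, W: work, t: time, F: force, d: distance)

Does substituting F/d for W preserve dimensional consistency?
No

[W] = [L^2 M T^-2] and [F/d] = [M T^-2]. These differ, so the substitution replaces a quantity by one of different dimensions and the result P = F/(d·t) has LHS [L^2 M T^-3] vs RHS [M T^-3] — inconsistent.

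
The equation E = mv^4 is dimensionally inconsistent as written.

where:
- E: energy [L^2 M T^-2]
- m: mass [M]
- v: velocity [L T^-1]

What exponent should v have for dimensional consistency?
The exponent of v should be 2: E = mv^2

The LHS E has dimensions [L^2 M T^-2]; v has dimensions [L T^-1].
As written, the RHS mv^4 (exponent 4 on v) has dimensions [L^4 M T^-4], which does not match.
With exponent 2, the RHS mv^2 has dimensions [L^2 M T^-2], matching the LHS.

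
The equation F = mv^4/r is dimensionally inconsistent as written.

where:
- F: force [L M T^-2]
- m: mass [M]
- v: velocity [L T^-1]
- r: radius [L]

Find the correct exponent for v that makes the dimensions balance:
The exponent of v should be 2: F = mv^2/r

The LHS F has dimensions [L M T^-2]; v has dimensions [L T^-1].
As written, the RHS mv^4/r (exponent 4 on v) has dimensions [L^3 M T^-4], which does not match.
With exponent 2, the RHS mv^2/r has dimensions [L M T^-2], matching the LHS.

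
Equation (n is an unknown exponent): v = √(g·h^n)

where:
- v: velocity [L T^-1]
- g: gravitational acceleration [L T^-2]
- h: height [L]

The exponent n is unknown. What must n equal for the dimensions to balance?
n = 1

v has dimensions [L T^-1]; h has dimensions [L].
With n = 1: √(g·h^1) has dimensions [L T^-1], matching the LHS ✓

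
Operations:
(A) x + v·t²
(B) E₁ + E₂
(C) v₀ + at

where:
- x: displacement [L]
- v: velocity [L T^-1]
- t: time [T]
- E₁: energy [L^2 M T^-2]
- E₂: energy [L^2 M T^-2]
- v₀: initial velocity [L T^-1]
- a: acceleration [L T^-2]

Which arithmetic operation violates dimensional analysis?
(A) x + v·t²

(A) x + v·t²: x [L] and v·t² [L T] — different dimensions cannot be added/subtracted ✗
(B) E₁ + E₂: E₁ [L^2 M T^-2] and E₂ [L^2 M T^-2] — same dimensions ✓
(C) v₀ + at: v₀ [L T^-1] and at [L T^-1] — same dimensions ✓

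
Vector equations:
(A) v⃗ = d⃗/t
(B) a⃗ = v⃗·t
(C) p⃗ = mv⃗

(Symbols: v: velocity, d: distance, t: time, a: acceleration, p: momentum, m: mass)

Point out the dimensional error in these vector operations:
(B) a⃗ = v⃗·t

(A) v⃗ = d⃗/t: LHS [L T^-1], RHS [L T^-1] ✓ — displacement (vector) divided by time (scalar)
(B) a⃗ = v⃗·t: LHS [L T^-2], RHS [L] ✗ — acceleration is velocity per time; should be v⃗/t
(C) p⃗ = mv⃗: LHS [L M T^-1], RHS [L M T^-1] ✓ — mass (scalar) times velocity (vector)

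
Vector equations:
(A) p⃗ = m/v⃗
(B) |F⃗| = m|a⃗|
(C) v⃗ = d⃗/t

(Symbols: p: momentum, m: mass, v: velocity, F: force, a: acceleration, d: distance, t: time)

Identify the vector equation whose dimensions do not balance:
(A) p⃗ = m/v⃗

(A) p⃗ = m/v⃗: LHS [L M T^-1], RHS [L^-1 M T] ✗ — momentum is mass times velocity; should be mv⃗ (and division by a vector is undefined)
(B) |F⃗| = m|a⃗|: LHS [L M T^-2], RHS [L M T^-2] ✓ — magnitudes of vectors are scalars
(C) v⃗ = d⃗/t: LHS [L T^-1], RHS [L T^-1] ✓ — displacement (vector) divided by time (scalar)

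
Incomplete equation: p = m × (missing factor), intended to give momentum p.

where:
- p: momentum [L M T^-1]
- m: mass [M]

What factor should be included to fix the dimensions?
v (velocity), dimensions [L T^-1]

p has dimensions [L M T^-1] and m has dimensions [M].
The missing factor must have dimensions [L M T^-1] / [M] = [L T^-1], i.e. velocity (v).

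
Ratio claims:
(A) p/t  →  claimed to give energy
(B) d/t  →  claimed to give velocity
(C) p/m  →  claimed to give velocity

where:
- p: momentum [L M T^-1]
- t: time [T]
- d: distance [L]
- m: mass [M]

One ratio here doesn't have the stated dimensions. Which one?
(A) p/t does not give energy

(A) p/t: [L M T^-2] ≠ energy [L^2 M T^-2] ✗
(B) d/t: [L T^-1] = velocity [L T^-1] ✓
(C) p/m: [L T^-1] = velocity [L T^-1] ✓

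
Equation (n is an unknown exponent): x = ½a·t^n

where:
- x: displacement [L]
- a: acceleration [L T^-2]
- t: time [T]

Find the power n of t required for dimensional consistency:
n = 2

x has dimensions [L]; t has dimensions [T].
The rest of the RHS has dimensions [L T^-2], so t^n must supply [T^2].
With n = 2: ½a·t^2 has dimensions [L], matching the LHS ✓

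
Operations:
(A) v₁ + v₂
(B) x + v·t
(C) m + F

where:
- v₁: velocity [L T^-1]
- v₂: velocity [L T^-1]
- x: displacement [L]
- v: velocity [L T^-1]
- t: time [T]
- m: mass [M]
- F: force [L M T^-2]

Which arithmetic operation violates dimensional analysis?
(C) m + F

(A) v₁ + v₂: v₁ [L T^-1] and v₂ [L T^-1] — same dimensions ✓
(B) x + v·t: x [L] and v·t [L] — same dimensions ✓
(C) m + F: m [M] and F [L M T^-2] — different dimensions cannot be added/subtracted ✗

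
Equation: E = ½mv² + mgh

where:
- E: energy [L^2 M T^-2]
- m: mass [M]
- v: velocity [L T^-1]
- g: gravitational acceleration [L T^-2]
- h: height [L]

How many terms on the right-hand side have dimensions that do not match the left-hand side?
0

LHS E: [L^2 M T^-2]
- ½mv²: [L^2 M T^-2] ✓
- mgh: [L^2 M T^-2] ✓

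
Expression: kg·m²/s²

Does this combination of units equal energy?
Yes

The expression kg·m²/s² has dimensions [L^2 M T^-2], which is exactly energy [L^2 M T^-2].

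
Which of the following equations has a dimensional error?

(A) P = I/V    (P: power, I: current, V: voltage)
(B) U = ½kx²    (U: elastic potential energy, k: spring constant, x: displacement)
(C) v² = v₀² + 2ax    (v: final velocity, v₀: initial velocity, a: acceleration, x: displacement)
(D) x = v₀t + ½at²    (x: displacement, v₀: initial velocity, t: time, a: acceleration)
(A) P = I/V

The equation (A) P = I/V is dimensionally incorrect.

LHS (P): [L^2 M T^-3]
RHS (I/V): [I^2 L^-2 M^-1 T^3] ✗

The dimensions do not match. The other three equations balance.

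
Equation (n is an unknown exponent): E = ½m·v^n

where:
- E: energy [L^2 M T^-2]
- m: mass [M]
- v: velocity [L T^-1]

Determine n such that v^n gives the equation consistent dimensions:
n = 2

E has dimensions [L^2 M T^-2]; v has dimensions [L T^-1].
The rest of the RHS has dimensions [M], so v^n must supply [L^2 T^-2].
With n = 2: ½m·v^2 has dimensions [L^2 M T^-2], matching the LHS ✓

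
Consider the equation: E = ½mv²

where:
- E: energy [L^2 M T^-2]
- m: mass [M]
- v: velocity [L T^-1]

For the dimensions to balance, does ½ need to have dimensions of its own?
No

E has dimensions [L^2 M T^-2] and mv² already has dimensions [L^2 M T^-2], so the equation balances without ½ contributing any dimensions. ½ is a pure (dimensionless) number; changing or removing it would not affect dimensional consistency.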